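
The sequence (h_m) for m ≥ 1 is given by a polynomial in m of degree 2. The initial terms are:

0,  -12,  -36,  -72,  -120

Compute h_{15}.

-1260

1st diffs: -12, -24, -36, -48.
2nd diffs: -12, -12, -12 (constant).
Newton forward-difference form: h_m = (-12)·C(m-1,1) + (-12)·C(m-1,2).
At m = 15: m-1 = 14, so h_{15} = -168 - 1092 = -1260.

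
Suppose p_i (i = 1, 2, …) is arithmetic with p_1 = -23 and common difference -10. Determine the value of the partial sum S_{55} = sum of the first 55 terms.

p_i = -23 + (i - 1)·(-10).
p_{55} = -563; S = 55·(-23 + (-563))/2 = -16115.

-16115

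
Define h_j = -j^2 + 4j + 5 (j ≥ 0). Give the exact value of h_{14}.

-135

h_{14} = -1·14^2 + 4·14 + 5 = -135.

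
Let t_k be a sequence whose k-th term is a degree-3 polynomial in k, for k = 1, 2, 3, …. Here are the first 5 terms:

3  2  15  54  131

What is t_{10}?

1506

1st diffs: -1, 13, 39, 77.
2nd diffs: 14, 26, 38.
3rd diffs: 12, 12 (constant).
So t_k = 2k^3 - 5k^2 + 6.
Evaluating at k = 10 gives t_{10} = 1506.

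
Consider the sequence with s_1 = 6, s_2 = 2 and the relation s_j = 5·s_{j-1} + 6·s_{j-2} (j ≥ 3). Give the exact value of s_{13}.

2487751246

s_3 = 46;  s_4 = 242;  s_5 = 1486;  …;  s_{10} = 11517362;  s_{11} = 69104206;  s_{12} = 414625202;  s_{13} = 2487751246.
(Characteristic roots are 6 and -1.)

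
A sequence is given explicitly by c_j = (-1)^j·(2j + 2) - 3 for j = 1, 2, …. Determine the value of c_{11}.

(-1)^11 = -1; 2j + 2 at j=11 is 24; so c_{11} = -27.

-27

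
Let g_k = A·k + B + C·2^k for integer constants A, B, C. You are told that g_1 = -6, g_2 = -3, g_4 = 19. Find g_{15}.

65512

The three given values yield: A + B + 2C = -6; 2A + B + 4C = -3; 4A + B + 16C = 19.
Subtracting the first from the second: A + 2C = 3.
Subtracting the second from the third: 2A + 12C = 22.
Solving: C = 2, A = -1, then B = -9.
So g_k = -1·k + (-9) + 2·2^k; at k=15 this is 65512.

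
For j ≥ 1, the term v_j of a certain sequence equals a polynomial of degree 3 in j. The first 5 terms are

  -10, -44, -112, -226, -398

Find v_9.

1st diffs: -34, -68, -114, -172.
2nd diffs: -34, -46, -58.
3rd diffs: -12, -12 (constant).
Newton forward-difference form: v_j = -10 + (-34)·C(j-1,1) + (-34)·C(j-1,2) + (-12)·C(j-1,3).
At j = 9: j-1 = 8, so v_9 = -10 - 272 - 952 - 672 = -1906.

-1906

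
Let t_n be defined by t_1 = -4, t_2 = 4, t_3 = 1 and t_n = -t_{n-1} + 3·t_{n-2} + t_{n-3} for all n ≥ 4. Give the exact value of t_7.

Compute successive terms:
t_4 = 7, t_5 = 0, t_6 = 22, t_7 = -15.

-15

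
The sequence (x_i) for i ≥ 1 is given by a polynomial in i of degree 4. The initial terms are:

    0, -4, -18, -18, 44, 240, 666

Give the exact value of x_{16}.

1st diffs: -4, -14, 0, 62, 196, 426.
2nd diffs: -10, 14, 62, 134, 230.
3rd diffs: 24, 48, 72, 96.
4th diffs: 24, 24, 24 (constant).
Newton forward-difference form: x_i = (-4)·C(i-1,1) + (-10)·C(i-1,2) + 24·C(i-1,3) + 24·C(i-1,4).
At i = 16: i-1 = 15, so x_{16} = -60 - 1050 + 10920 + 32760 = 42570.

42570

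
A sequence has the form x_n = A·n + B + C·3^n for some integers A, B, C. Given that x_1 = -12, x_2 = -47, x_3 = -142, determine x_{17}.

Plug in n = 1, 2, 3: A + B + 3C = -12; 2A + B + 9C = -47; 3A + B + 27C = -142.
Subtracting the first from the second: A + 6C = -35.
Subtracting the second from the third: A + 18C = -95.
Solving: C = -5, A = -5, then B = 8.
Hence x_{17} = -5·17 + 8 + (-5)·129140163 = -645700892.

-645700892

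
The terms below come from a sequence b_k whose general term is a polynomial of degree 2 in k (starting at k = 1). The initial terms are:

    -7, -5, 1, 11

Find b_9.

1st diffs: 2, 6, 10.
2nd diffs: 4, 4 (constant).
Newton forward-difference form: b_k = -7 + 2·C(k-1,1) + 4·C(k-1,2).
At k = 9: k-1 = 8, so b_9 = -7 + 16 + 112 = 121.

121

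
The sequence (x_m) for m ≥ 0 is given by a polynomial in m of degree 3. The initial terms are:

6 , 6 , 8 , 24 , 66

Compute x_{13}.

3594

1st diffs: 0, 2, 16, 42.
2nd diffs: 2, 14, 26.
3rd diffs: 12, 12 (constant).
Newton forward-difference form: x_m = 6 + 2·C(m,2) + 12·C(m,3).
At m = 13: m = 13, so x_{13} = 6 + 156 + 3432 = 3594.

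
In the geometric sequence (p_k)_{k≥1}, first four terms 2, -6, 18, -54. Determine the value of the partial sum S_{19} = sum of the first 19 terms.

Common ratio r = -3.
p_k = 2·(-3)^(k-1).
S = 2·((-3)^19 - 1)/(-3 - 1) = 2·(-1162261467 - 1)/(-4) = 581130734.

581130734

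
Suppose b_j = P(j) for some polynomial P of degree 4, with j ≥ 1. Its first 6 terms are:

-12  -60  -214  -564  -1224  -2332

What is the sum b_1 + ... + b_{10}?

-39948

1st diffs: -48, -154, -350, -660, -1108.
2nd diffs: -106, -196, -310, -448.
3rd diffs: -90, -114, -138.
4th diffs: -24, -24 (constant).
Newton forward-difference form: b_j = -12 + (-48)·C(j-1,1) + (-106)·C(j-1,2) + (-90)·C(j-1,3) + (-24)·C(j-1,4).
Continuing: -4050, -6564, -10084, -14844.
Summing j = 1..10 (10 terms) gives -39948.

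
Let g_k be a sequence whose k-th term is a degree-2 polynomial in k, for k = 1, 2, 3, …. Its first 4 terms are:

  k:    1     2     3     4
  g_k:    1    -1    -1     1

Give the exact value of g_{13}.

109

1st diffs: -2, 0, 2.
2nd diffs: 2, 2 (constant).
So g_k = k^2 - 5k + 5.
Evaluating at k = 13 gives g_{13} = 109.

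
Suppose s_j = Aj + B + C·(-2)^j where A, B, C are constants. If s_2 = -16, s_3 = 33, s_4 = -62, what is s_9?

2055

Write the equations: 2A + B + 4C = -16; 3A + B - 8C = 33; 4A + B + 16C = -62.
Subtracting the first from the second: A - 12C = 49.
Subtracting the second from the third: A + 24C = -95.
Solving: C = -4, A = 1, then B = -2.
Hence s_9 = 1·9 + (-2) + (-4)·(-512) = 2055.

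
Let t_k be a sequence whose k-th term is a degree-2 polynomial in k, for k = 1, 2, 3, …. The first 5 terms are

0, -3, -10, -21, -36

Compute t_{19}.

-666

1st diffs: -3, -7, -11, -15.
2nd diffs: -4, -4, -4 (constant).
Newton forward-difference form: t_k = (-3)·C(k-1,1) + (-4)·C(k-1,2).
At k = 19: k-1 = 18, so t_{19} = -54 - 612 = -666.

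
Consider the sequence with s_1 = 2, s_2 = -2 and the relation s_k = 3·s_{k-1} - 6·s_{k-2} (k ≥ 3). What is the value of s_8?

s_3 = -18;  s_4 = -42;  s_5 = -18;  s_6 = 198;  s_7 = 702;  s_8 = 918.

918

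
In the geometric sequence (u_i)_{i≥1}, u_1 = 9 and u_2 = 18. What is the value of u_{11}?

Common ratio r = 2.
u_i = 9·2^(i-1).
u_{11} = 9·2^10 = 9216.

9216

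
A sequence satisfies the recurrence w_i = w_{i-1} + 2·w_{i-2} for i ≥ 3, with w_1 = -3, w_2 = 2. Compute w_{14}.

-2728

Iterate the recurrence:
w_3 = -4; w_4 = 0; w_5 = -8; …; w_{11} = -344; w_{12} = -680; w_{13} = -1368; w_{14} = -2728.
(Characteristic roots are 2 and -1.)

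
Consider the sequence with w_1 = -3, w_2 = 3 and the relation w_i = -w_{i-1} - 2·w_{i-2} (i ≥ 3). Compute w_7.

Compute successive terms:
w_3 = 3, w_4 = -9, w_5 = 3, w_6 = 15, w_7 = -21.

-21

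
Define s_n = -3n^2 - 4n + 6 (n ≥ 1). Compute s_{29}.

s_{29} = -3·29^2 - 4·29 + 6 = -2633.

-2633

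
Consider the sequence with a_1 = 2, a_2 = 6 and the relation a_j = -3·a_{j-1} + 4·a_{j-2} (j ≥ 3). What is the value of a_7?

-3274

a_3 = -10; a_4 = 54; a_5 = -202; a_6 = 822; a_7 = -3274.
(Characteristic roots are 1 and -4.)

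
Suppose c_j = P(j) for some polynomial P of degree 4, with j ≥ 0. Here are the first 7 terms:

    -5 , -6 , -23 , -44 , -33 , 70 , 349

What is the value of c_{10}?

1st diffs: -1, -17, -21, 11, 103, 279.
2nd diffs: -16, -4, 32, 92, 176.
3rd diffs: 12, 36, 60, 84.
4th diffs: 24, 24, 24 (constant).
Newton forward-difference form: c_j = -5 + (-1)·C(j,1) + (-16)·C(j,2) + 12·C(j,3) + 24·C(j,4).
At j = 10: j = 10, so c_{10} = -5 - 10 - 720 + 1440 + 5040 = 5745.

5745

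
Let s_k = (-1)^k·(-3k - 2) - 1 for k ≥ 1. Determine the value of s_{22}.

(-1)^22 = 1; -3k - 2 at k=22 is -68; so s_{22} = -69.

-69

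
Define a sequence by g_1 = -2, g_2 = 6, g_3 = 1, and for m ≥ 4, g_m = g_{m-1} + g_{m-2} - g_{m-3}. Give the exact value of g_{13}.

16

Applying the relation repeatedly:
g_4 = 9  g_5 = 4  g_6 = 12  g_7 = 7  g_8 = 15  g_9 = 10  g_{10} = 18  g_{11} = 13  g_{12} = 21  g_{13} = 16.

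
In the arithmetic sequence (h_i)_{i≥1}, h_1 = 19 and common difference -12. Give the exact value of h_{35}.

-389

h_i = 19 + (i - 1)·(-12).
h_{35} = 19 + 34·(-12) = -389.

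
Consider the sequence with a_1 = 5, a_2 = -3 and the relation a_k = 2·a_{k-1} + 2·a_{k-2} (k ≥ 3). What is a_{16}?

Compute successive terms:
a_3 = 4, a_4 = 2, a_5 = 12, …, a_{13} = 32960, a_{14} = 90048, a_{15} = 246016, a_{16} = 672128.

672128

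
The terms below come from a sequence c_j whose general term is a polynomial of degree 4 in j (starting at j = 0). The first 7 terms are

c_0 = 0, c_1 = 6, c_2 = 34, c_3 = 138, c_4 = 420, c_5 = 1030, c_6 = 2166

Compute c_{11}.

1st diffs: 6, 28, 104, 282, 610, 1136.
2nd diffs: 22, 76, 178, 328, 526.
3rd diffs: 54, 102, 150, 198.
4th diffs: 48, 48, 48 (constant).
Newton forward-difference form: c_j = 6·C(j,1) + 22·C(j,2) + 54·C(j,3) + 48·C(j,4).
At j = 11: j = 11, so c_{11} = 66 + 1210 + 8910 + 15840 = 26026.

26026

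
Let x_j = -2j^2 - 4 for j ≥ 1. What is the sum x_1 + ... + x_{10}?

Over j = 1..10: Σj = 55, Σj² = 385.
Total = (-2)·385 + (-4)·10 = -810.

-810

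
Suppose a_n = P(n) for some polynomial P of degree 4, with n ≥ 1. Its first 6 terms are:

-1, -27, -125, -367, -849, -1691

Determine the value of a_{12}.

1st diffs: -26, -98, -242, -482, -842.
2nd diffs: -72, -144, -240, -360.
3rd diffs: -72, -96, -120.
4th diffs: -24, -24 (constant).
Newton forward-difference form: a_n = -1 + (-26)·C(n-1,1) + (-72)·C(n-1,2) + (-72)·C(n-1,3) + (-24)·C(n-1,4).
At n = 12: n-1 = 11, so a_{12} = -1 - 286 - 3960 - 11880 - 7920 = -24047.

-24047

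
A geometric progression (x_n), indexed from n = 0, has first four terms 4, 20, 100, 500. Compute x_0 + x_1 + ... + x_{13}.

Common ratio r = 5.
x_n = 4·5^(n-0).
S = 4·(5^14 - 1)/(5 - 1) = 4·(6103515625 - 1)/(4) = 6103515624.

6103515624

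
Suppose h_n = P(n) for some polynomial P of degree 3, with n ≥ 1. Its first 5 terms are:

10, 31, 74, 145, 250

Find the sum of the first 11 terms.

1st diffs: 21, 43, 71, 105.
2nd diffs: 22, 28, 34.
3rd diffs: 6, 6 (constant).
Newton forward-difference form: h_n = 10 + 21·C(n-1,1) + 22·C(n-1,2) + 6·C(n-1,3).
Continuing: …, 395, 586, 829, 1130, …, h_{11} = 1930.
Summing n = 1..11 (11 terms) gives 6875.

6875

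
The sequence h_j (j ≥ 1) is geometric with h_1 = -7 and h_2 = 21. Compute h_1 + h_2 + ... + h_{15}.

Common ratio r = -3.
h_j = (-7)·(-3)^(j-1).
S = (-7)·((-3)^15 - 1)/(-3 - 1) = (-7)·(-14348907 - 1)/(-4) = -25110589.

-25110589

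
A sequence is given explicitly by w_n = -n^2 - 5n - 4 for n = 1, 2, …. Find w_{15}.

-304

w_{15} = -1·15^2 - 5·15 - 4 = -304.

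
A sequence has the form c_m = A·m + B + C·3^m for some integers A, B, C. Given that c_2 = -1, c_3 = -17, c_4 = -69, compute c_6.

-713

Write the equations: 2A + B + 9C = -1; 3A + B + 27C = -17; 4A + B + 81C = -69.
Subtracting the first from the second: A + 18C = -16.
Subtracting the second from the third: A + 54C = -52.
Solving: C = -1, A = 2, then B = 4.
Hence c_6 = 2·6 + 4 + (-1)·729 = -713.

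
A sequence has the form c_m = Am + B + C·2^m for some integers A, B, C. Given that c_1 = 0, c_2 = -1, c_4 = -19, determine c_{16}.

-131023

The three given values yield: A + B + 2C = 0; 2A + B + 4C = -1; 4A + B + 16C = -19.
Subtracting the first from the second: A + 2C = -1.
Subtracting the second from the third: 2A + 12C = -18.
Solving: C = -2, A = 3, then B = 1.
Hence c_{16} = 3·16 + 1 + (-2)·65536 = -131023.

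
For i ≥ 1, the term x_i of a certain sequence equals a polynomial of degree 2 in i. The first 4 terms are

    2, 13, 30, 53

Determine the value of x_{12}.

453

1st diffs: 11, 17, 23.
2nd diffs: 6, 6 (constant).
So x_i = 3i^2 + 2i - 3.
Evaluating at i = 12 gives x_{12} = 453.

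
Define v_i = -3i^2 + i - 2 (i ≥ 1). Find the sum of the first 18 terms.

-6192

Over i = 1..18: Σi = 171, Σi² = 2109.
Total = (-3)·2109 + (1)·171 + (-2)·18 = -6192.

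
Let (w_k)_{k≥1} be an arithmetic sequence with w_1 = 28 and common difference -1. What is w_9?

20

w_k = 28 + (k - 1)·(-1).
w_9 = 28 + 8·(-1) = 20.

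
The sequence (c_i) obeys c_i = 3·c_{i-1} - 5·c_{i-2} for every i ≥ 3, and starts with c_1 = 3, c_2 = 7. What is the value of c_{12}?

Applying the relation repeatedly:
c_3 = 6  c_4 = -17  c_5 = -81  c_6 = -158  c_7 = -69  c_8 = 583  c_9 = 2094  c_{10} = 3367  c_{11} = -369  c_{12} = -17942.

-17942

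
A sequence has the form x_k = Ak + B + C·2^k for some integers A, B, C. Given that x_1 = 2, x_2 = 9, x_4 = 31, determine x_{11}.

2098

Plug in k = 1, 2, 4: A + B + 2C = 2; 2A + B + 4C = 9; 4A + B + 16C = 31.
Subtracting the first from the second: A + 2C = 7.
Subtracting the second from the third: 2A + 12C = 22.
Solving: C = 1, A = 5, then B = -5.
Therefore x_{11} = 55 + (-5) + 1·2048 = 2098.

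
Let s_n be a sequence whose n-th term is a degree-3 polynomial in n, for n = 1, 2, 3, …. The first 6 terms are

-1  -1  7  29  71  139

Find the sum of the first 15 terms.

1st diffs: 0, 8, 22, 42, 68.
2nd diffs: 8, 14, 20, 26.
3rd diffs: 6, 6, 6 (constant).
So s_n = n^3 - 2n^2 - n + 1.
Continuing: …, 239, 377, 559, 791, …, s_{15} = 2911.
Summing n = 1..15 (15 terms) gives 11815.

11815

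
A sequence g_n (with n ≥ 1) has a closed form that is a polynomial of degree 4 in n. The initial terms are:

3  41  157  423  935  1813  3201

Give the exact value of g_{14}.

1st diffs: 38, 116, 266, 512, 878, 1388.
2nd diffs: 78, 150, 246, 366, 510.
3rd diffs: 72, 96, 120, 144.
4th diffs: 24, 24, 24 (constant).
Newton forward-difference form: g_n = 3 + 38·C(n-1,1) + 78·C(n-1,2) + 72·C(n-1,3) + 24·C(n-1,4).
At n = 14: n-1 = 13, so g_{14} = 3 + 494 + 6084 + 20592 + 17160 = 44333.

44333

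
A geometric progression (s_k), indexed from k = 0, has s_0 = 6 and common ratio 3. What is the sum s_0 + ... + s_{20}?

s_k = 6·3^(k-0).
S = 6·(3^21 - 1)/(3 - 1) = 6·(10460353203 - 1)/(2) = 31381059606.

31381059606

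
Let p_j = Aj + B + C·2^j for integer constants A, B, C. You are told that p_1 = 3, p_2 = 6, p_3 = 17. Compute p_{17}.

524203

Write the equations: A + B + 2C = 3; 2A + B + 4C = 6; 3A + B + 8C = 17.
Subtracting the first from the second: A + 2C = 3.
Subtracting the second from the third: A + 4C = 11.
Solving: C = 4, A = -5, then B = 0.
So p_j = -5·j + 0 + 4·2^j; at j=17 this is 524203.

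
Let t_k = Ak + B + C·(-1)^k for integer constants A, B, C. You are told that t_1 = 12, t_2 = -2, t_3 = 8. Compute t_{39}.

-64

Plug in k = 1, 2, 3: A + B - C = 12; 2A + B + C = -2; 3A + B - C = 8.
Subtracting the first from the second: A + 2C = -14.
Subtracting the second from the third: A - 2C = 10.
Solving: C = -6, A = -2, then B = 8.
Therefore t_{39} = -78 + 8 + (-6)·(-1) = -64.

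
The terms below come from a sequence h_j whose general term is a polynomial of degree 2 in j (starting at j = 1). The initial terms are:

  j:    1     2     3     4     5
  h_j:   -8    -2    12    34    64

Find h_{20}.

1474

1st diffs: 6, 14, 22, 30.
2nd diffs: 8, 8, 8 (constant).
Newton forward-difference form: h_j = -8 + 6·C(j-1,1) + 8·C(j-1,2).
At j = 20: j-1 = 19, so h_{20} = -8 + 114 + 1368 = 1474.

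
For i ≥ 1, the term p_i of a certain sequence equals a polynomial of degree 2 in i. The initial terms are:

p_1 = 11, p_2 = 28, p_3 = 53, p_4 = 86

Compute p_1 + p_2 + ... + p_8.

1012

1st diffs: 17, 25, 33.
2nd diffs: 8, 8 (constant).
Newton forward-difference form: p_i = 11 + 17·C(i-1,1) + 8·C(i-1,2).
Continuing: 127, 176, 233, 298.
Summing i = 1..8 (8 terms) gives 1012.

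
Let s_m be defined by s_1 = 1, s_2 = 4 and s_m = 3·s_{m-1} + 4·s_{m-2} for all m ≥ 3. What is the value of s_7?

4096

Applying the relation repeatedly:
s_3 = 16;  s_4 = 64;  s_5 = 256;  s_6 = 1024;  s_7 = 4096.
(Characteristic roots are 4 and -1.)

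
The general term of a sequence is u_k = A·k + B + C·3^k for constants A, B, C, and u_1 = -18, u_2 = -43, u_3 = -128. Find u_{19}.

-5811307248

Write the equations: A + B + 3C = -18; 2A + B + 9C = -43; 3A + B + 27C = -128.
Subtracting the first from the second: A + 6C = -25.
Subtracting the second from the third: A + 18C = -85.
Solving: C = -5, A = 5, then B = -8.
So u_k = 5·k + (-8) + (-5)·3^k; at k=19 this is -5811307248.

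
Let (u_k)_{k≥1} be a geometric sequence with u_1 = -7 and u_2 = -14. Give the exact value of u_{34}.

Common ratio r = 2.
u_k = (-7)·2^(k-1).
u_{34} = (-7)·2^33 = -60129542144.

-60129542144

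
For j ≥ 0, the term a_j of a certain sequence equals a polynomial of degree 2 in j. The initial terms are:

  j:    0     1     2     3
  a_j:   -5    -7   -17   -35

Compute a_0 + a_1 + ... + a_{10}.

1st diffs: -2, -10, -18.
2nd diffs: -8, -8 (constant).
So a_j = -4j^2 + 2j - 5.
Continuing: …, -61, -95, -137, -187, …, a_{10} = -385.
Summing j = 0..10 (11 terms) gives -1485.

-1485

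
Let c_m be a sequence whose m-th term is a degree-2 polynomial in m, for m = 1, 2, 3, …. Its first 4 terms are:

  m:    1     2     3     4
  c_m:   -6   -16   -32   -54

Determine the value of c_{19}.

-1104

1st diffs: -10, -16, -22.
2nd diffs: -6, -6 (constant).
Newton forward-difference form: c_m = -6 + (-10)·C(m-1,1) + (-6)·C(m-1,2).
At m = 19: m-1 = 18, so c_{19} = -6 - 180 - 918 = -1104.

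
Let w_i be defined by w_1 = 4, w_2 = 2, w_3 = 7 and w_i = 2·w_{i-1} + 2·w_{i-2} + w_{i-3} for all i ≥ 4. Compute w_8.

w_4 = 22;  w_5 = 60;  w_6 = 171;  w_7 = 484;  w_8 = 1370.

1370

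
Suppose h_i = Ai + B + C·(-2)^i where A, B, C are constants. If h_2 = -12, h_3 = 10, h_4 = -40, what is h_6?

At i = 2, 3, 4: 2A + B + 4C = -12; 3A + B - 8C = 10; 4A + B + 16C = -40.
Subtracting the first from the second: A - 12C = 22.
Subtracting the second from the third: A + 24C = -50.
Solving: C = -2, A = -2, then B = 0.
So h_i = -2·i + 0 + (-2)·(-2)^i; at i=6 this is -140.

-140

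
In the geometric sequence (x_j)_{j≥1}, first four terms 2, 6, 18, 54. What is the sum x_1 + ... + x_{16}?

43046720

Common ratio r = 3.
x_j = 2·3^(j-1).
S = 2·(3^16 - 1)/(3 - 1) = 2·(43046721 - 1)/(2) = 43046720.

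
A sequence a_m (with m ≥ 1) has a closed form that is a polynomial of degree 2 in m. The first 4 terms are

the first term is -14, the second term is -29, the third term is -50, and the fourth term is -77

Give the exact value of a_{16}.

-869

1st diffs: -15, -21, -27.
2nd diffs: -6, -6 (constant).
So a_m = -3m^2 - 6m - 5.
Evaluating at m = 16 gives a_{16} = -869.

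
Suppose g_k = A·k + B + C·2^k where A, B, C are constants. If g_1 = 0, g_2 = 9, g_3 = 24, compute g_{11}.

6168

Plug in k = 1, 2, 3: A + B + 2C = 0; 2A + B + 4C = 9; 3A + B + 8C = 24.
Subtracting the first from the second: A + 2C = 9.
Subtracting the second from the third: A + 4C = 15.
Solving: C = 3, A = 3, then B = -9.
So g_k = 3·k + (-9) + 3·2^k; at k=11 this is 6168.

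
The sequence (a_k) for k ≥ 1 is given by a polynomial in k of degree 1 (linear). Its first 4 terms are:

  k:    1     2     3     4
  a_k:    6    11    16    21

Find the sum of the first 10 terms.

285

1st diffs: 5, 5, 5 (constant).
So a_k = 5k + 1.
Continuing: …, 26, 31, 36, 41, …, a_{10} = 51.
Summing k = 1..10 (10 terms) gives 285.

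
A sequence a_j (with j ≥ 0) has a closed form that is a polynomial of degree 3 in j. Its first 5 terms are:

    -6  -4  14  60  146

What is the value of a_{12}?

1st diffs: 2, 18, 46, 86.
2nd diffs: 16, 28, 40.
3rd diffs: 12, 12 (constant).
Newton forward-difference form: a_j = -6 + 2·C(j,1) + 16·C(j,2) + 12·C(j,3).
At j = 12: j = 12, so a_{12} = -6 + 24 + 1056 + 2640 = 3714.

3714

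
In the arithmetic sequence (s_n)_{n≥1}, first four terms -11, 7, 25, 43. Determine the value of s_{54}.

943

Common difference d = 18.
s_n = -11 + (n - 1)·18.
s_{54} = -11 + 53·18 = 943.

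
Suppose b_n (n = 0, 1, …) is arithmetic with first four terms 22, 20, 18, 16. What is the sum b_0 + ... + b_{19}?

60

Common difference d = -2.
b_n = 22 + (n - 0)·(-2).
b_{19} = -16; S = 20·(22 + (-16))/2 = 60.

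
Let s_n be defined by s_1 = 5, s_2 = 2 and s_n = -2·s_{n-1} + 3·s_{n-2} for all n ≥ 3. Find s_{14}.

Compute successive terms:
s_3 = 11; s_4 = -16; s_5 = 65; …; s_{11} = 44291; s_{12} = -132856; s_{13} = 398585; s_{14} = -1195738.
(Characteristic roots are 1 and -3.)

-1195738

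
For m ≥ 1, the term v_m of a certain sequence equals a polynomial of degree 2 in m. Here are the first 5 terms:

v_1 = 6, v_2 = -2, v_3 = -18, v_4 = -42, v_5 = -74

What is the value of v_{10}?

-354

1st diffs: -8, -16, -24, -32.
2nd diffs: -8, -8, -8 (constant).
So v_m = -4m^2 + 4m + 6.
Evaluating at m = 10 gives v_{10} = -354.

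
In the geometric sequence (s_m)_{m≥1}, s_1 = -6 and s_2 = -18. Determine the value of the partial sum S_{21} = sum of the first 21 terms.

Common ratio r = 3.
s_m = (-6)·3^(m-1).
S = (-6)·(3^21 - 1)/(3 - 1) = (-6)·(10460353203 - 1)/(2) = -31381059606.

-31381059606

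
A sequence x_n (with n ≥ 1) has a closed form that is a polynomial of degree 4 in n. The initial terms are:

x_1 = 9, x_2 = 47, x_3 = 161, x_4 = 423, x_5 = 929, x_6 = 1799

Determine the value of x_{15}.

1st diffs: 38, 114, 262, 506, 870.
2nd diffs: 76, 148, 244, 364.
3rd diffs: 72, 96, 120.
4th diffs: 24, 24 (constant).
Newton forward-difference form: x_n = 9 + 38·C(n-1,1) + 76·C(n-1,2) + 72·C(n-1,3) + 24·C(n-1,4).
At n = 15: n-1 = 14, so x_{15} = 9 + 532 + 6916 + 26208 + 24024 = 57689.

57689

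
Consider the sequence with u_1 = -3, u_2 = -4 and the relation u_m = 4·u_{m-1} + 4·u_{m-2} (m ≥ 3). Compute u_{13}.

-184086528

Applying the relation repeatedly:
u_3 = -28;  u_4 = -128;  u_5 = -624;  …;  u_{10} = -1635328;  u_{11} = -7896064;  u_{12} = -38125568;  u_{13} = -184086528.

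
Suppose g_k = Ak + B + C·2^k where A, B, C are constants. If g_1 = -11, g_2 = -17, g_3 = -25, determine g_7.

-161

Plug in k = 1, 2, 3: A + B + 2C = -11; 2A + B + 4C = -17; 3A + B + 8C = -25.
Subtracting the first from the second: A + 2C = -6.
Subtracting the second from the third: A + 4C = -8.
Solving: C = -1, A = -4, then B = -5.
Therefore g_7 = -28 + (-5) + (-1)·128 = -161.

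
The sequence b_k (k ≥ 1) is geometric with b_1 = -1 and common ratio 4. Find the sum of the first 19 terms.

b_k = (-1)·4^(k-1).
S = (-1)·(4^19 - 1)/(4 - 1) = (-1)·(274877906944 - 1)/(3) = -91625968981.

-91625968981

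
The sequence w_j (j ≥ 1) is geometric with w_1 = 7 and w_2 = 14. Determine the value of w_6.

Common ratio r = 2.
w_j = 7·2^(j-1).
w_6 = 7·2^5 = 224.

224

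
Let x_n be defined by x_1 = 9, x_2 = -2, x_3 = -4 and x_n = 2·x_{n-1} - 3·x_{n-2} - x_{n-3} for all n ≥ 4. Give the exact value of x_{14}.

6969

Iterate the recurrence:
x_4 = -11, x_5 = -8, x_6 = 21, …, x_{11} = -901, x_{12} = -302, x_{13} = 2581, x_{14} = 6969.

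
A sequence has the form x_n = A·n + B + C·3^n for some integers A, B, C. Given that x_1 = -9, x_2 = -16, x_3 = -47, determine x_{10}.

-118056

At n = 1, 2, 3: A + B + 3C = -9; 2A + B + 9C = -16; 3A + B + 27C = -47.
Subtracting the first from the second: A + 6C = -7.
Subtracting the second from the third: A + 18C = -31.
Solving: C = -2, A = 5, then B = -8.
Therefore x_{10} = 50 + (-8) + (-2)·59049 = -118056.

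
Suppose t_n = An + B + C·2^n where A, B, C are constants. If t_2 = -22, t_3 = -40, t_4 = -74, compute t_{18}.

-1048614

Plug in n = 2, 3, 4: 2A + B + 4C = -22; 3A + B + 8C = -40; 4A + B + 16C = -74.
Subtracting the first from the second: A + 4C = -18.
Subtracting the second from the third: A + 8C = -34.
Solving: C = -4, A = -2, then B = -2.
So t_n = -2·n + (-2) + (-4)·2^n; at n=18 this is -1048614.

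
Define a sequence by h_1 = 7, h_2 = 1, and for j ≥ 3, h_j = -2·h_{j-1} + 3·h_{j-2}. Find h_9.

Compute successive terms:
h_3 = 19  h_4 = -35  h_5 = 127  h_6 = -359  h_7 = 1099  h_8 = -3275  h_9 = 9847.
(Characteristic roots are 1 and -3.)

9847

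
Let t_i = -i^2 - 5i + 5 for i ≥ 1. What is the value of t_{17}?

t_{17} = -1·17^2 - 5·17 + 5 = -369.

-369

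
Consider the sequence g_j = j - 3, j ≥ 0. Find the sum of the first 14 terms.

Over j = 0..13: Σj = 91.
Total = (1)·91 + (-3)·14 = 49.

49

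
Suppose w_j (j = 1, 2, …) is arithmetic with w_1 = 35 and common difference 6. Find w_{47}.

311

w_j = 35 + (j - 1)·6.
w_{47} = 35 + 46·6 = 311.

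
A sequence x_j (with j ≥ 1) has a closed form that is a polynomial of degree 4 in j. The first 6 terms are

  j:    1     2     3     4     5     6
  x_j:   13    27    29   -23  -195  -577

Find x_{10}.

-6845

1st diffs: 14, 2, -52, -172, -382.
2nd diffs: -12, -54, -120, -210.
3rd diffs: -42, -66, -90.
4th diffs: -24, -24 (constant).
Newton forward-difference form: x_j = 13 + 14·C(j-1,1) + (-12)·C(j-1,2) + (-42)·C(j-1,3) + (-24)·C(j-1,4).
At j = 10: j-1 = 9, so x_{10} = 13 + 126 - 432 - 3528 - 3024 = -6845.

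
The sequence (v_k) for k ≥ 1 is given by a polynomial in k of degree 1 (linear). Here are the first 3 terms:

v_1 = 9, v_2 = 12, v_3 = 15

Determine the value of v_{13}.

1st diffs: 3, 3 (constant).
So v_k = 3k + 6.
Evaluating at k = 13 gives v_{13} = 45.

45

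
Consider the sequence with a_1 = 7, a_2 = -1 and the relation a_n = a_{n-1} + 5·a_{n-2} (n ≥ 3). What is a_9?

a_3 = 34  a_4 = 29  a_5 = 199  a_6 = 344  a_7 = 1339  a_8 = 3059  a_9 = 9754.

9754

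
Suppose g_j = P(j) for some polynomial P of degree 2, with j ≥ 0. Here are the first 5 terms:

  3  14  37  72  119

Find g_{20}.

1st diffs: 11, 23, 35, 47.
2nd diffs: 12, 12, 12 (constant).
Newton forward-difference form: g_j = 3 + 11·C(j,1) + 12·C(j,2).
At j = 20: j = 20, so g_{20} = 3 + 220 + 2280 = 2503.

2503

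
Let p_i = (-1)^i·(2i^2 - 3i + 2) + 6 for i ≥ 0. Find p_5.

-31

(-1)^5 = -1; 2i^2 - 3i + 2 at i=5 is 37; so p_5 = -31.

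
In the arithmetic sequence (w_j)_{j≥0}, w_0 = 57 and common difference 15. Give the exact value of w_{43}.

w_j = 57 + (j - 0)·15.
w_{43} = 57 + 43·15 = 702.

702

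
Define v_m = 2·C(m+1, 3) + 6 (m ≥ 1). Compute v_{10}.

336

C(11, 3) = 165, so v_{10} = 336.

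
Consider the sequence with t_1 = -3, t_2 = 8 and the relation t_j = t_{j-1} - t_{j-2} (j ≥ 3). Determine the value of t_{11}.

Iterate the recurrence:
t_3 = 11; t_4 = 3; t_5 = -8; t_6 = -11; t_7 = -3; t_8 = 8; t_9 = 11; t_{10} = 3; t_{11} = -8.

-8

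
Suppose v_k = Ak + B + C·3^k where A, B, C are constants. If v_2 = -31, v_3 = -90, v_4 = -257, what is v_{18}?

The three given values yield: 2A + B + 9C = -31; 3A + B + 27C = -90; 4A + B + 81C = -257.
Subtracting the first from the second: A + 18C = -59.
Subtracting the second from the third: A + 54C = -167.
Solving: C = -3, A = -5, then B = 6.
Hence v_{18} = -5·18 + 6 + (-3)·387420489 = -1162261551.

-1162261551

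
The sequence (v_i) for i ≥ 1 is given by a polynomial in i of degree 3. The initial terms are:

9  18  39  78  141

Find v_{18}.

5874

1st diffs: 9, 21, 39, 63.
2nd diffs: 12, 18, 24.
3rd diffs: 6, 6 (constant).
Newton forward-difference form: v_i = 9 + 9·C(i-1,1) + 12·C(i-1,2) + 6·C(i-1,3).
At i = 18: i-1 = 17, so v_{18} = 9 + 153 + 1632 + 4080 = 5874.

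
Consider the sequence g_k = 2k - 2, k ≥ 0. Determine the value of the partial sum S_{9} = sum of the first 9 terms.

Over k = 0..8: Σk = 36.
Total = (2)·36 + (-2)·9 = 54.

54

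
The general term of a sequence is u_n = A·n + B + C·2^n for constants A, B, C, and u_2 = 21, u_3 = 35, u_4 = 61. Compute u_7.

403

At n = 2, 3, 4: 2A + B + 4C = 21; 3A + B + 8C = 35; 4A + B + 16C = 61.
Subtracting the first from the second: A + 4C = 14.
Subtracting the second from the third: A + 8C = 26.
Solving: C = 3, A = 2, then B = 5.
So u_n = 2·n + 5 + 3·2^n; at n=7 this is 403.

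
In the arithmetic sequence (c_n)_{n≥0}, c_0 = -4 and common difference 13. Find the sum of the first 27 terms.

c_n = -4 + (n - 0)·13.
c_{26} = 334; S = 27·(-4 + 334)/2 = 4455.

4455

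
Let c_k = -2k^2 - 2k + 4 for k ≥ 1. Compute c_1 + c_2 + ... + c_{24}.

-10304

Over k = 1..24: Σk = 300, Σk² = 4900.
Total = (-2)·4900 + (-2)·300 + (4)·24 = -10304.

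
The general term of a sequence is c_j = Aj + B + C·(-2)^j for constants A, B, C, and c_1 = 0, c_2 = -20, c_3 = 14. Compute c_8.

-788

Plug in j = 1, 2, 3: A + B - 2C = 0; 2A + B + 4C = -20; 3A + B - 8C = 14.
Subtracting the first from the second: A + 6C = -20.
Subtracting the second from the third: A - 12C = 34.
Solving: C = -3, A = -2, then B = -4.
So c_j = -2·j + (-4) + (-3)·(-2)^j; at j=8 this is -788.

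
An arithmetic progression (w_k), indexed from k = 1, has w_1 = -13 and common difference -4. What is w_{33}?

-141

w_k = -13 + (k - 1)·(-4).
w_{33} = -13 + 32·(-4) = -141.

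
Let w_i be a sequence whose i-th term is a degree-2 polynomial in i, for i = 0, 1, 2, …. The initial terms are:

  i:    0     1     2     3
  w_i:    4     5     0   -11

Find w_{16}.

1st diffs: 1, -5, -11.
2nd diffs: -6, -6 (constant).
So w_i = -3i^2 + 4i + 4.
Evaluating at i = 16 gives w_{16} = -700.

-700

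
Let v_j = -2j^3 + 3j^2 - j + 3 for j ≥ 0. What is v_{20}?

v_{20} = -2·20^3 + 3·20^2 - 1·20 + 3 = -14817.

-14817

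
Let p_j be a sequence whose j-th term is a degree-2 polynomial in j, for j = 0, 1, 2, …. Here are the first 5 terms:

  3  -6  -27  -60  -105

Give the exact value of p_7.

1st diffs: -9, -21, -33, -45.
2nd diffs: -12, -12, -12 (constant).
Newton forward-difference form: p_j = 3 + (-9)·C(j,1) + (-12)·C(j,2).
At j = 7: j = 7, so p_7 = 3 - 63 - 252 = -312.

-312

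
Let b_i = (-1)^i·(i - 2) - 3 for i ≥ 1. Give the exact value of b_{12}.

7

(-1)^12 = 1; i - 2 at i=12 is 10; so b_{12} = 7.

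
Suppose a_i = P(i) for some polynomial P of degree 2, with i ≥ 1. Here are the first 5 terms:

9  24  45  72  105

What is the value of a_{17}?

969

1st diffs: 15, 21, 27, 33.
2nd diffs: 6, 6, 6 (constant).
Newton forward-difference form: a_i = 9 + 15·C(i-1,1) + 6·C(i-1,2).
At i = 17: i-1 = 16, so a_{17} = 9 + 240 + 720 = 969.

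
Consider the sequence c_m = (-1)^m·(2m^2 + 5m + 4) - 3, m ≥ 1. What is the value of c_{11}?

(-1)^11 = -1; 2m^2 + 5m + 4 at m=11 is 301; so c_{11} = -304.

-304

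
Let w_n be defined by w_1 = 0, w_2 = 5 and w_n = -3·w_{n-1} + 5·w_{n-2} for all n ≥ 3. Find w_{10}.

Iterate the recurrence:
w_3 = -15; w_4 = 70; w_5 = -285; w_6 = 1205; w_7 = -5040; w_8 = 21145; w_9 = -88635; w_{10} = 371630.

371630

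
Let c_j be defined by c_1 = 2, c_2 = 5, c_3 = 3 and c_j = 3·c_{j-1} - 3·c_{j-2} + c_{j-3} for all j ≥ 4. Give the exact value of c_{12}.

-240

Compute successive terms:
c_4 = -4  c_5 = -16  c_6 = -33  c_7 = -55  c_8 = -82  c_9 = -114  c_{10} = -151  c_{11} = -193  c_{12} = -240.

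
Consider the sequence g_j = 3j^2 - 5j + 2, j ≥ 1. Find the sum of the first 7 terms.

Over j = 1..7: Σj = 28, Σj² = 140.
Total = (3)·140 + (-5)·28 + (2)·7 = 294.

294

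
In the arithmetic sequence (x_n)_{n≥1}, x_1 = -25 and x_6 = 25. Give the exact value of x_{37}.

Common difference d = (25 - (-25)) / (6 - 1) = 10.
x_n = -25 + (n - 1)·10.
x_{37} = -25 + 36·10 = 335.

335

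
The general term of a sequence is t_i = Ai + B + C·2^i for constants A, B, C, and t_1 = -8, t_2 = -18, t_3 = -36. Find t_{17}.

At i = 1, 2, 3: A + B + 2C = -8; 2A + B + 4C = -18; 3A + B + 8C = -36.
Subtracting the first from the second: A + 2C = -10.
Subtracting the second from the third: A + 4C = -18.
Solving: C = -4, A = -2, then B = 2.
So t_i = -2·i + 2 + (-4)·2^i; at i=17 this is -524320.

-524320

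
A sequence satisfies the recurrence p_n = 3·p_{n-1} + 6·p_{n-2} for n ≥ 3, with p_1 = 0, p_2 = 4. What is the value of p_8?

21276

Step forward from the initial values:
p_3 = 12, p_4 = 60, p_5 = 252, p_6 = 1116, p_7 = 4860, p_8 = 21276.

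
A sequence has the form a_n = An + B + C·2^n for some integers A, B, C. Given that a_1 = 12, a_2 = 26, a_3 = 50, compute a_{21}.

Write the equations: A + B + 2C = 12; 2A + B + 4C = 26; 3A + B + 8C = 50.
Subtracting the first from the second: A + 2C = 14.
Subtracting the second from the third: A + 4C = 24.
Solving: C = 5, A = 4, then B = -2.
So a_n = 4·n + (-2) + 5·2^n; at n=21 this is 10485842.

10485842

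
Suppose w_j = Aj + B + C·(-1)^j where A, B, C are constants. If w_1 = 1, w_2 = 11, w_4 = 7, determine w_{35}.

-67

Plug in j = 1, 2, 4: A + B - C = 1; 2A + B + C = 11; 4A + B + C = 7.
Subtracting the first from the second: A + 2C = 10.
Subtracting the second from the third: 2A = -4.
Solving: C = 6, A = -2, then B = 9.
Hence w_{35} = -2·35 + 9 + 6·(-1) = -67.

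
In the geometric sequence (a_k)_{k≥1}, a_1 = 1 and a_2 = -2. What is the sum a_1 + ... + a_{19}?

Common ratio r = -2.
a_k = 1·(-2)^(k-1).
S = 1·((-2)^19 - 1)/(-2 - 1) = 1·(-524288 - 1)/(-3) = 174763.

174763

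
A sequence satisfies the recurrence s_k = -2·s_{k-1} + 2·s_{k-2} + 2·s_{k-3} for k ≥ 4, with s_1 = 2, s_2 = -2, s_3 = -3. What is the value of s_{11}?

-4936

Step forward from the initial values:
s_4 = 6, s_5 = -22, s_6 = 50, s_7 = -132, s_8 = 320, s_9 = -804, s_{10} = 1984, s_{11} = -4936.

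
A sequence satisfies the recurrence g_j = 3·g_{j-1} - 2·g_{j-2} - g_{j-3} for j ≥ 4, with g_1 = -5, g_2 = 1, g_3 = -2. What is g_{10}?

2

Iterate the recurrence:
g_4 = -3  g_5 = -6  g_6 = -10  g_7 = -15  g_8 = -19  g_9 = -17  g_{10} = 2.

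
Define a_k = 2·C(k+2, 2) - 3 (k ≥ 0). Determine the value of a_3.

C(5, 2) = 10, so a_3 = 17.

17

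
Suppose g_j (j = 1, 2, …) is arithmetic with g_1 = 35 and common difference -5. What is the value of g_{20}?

-60

g_j = 35 + (j - 1)·(-5).
g_{20} = 35 + 19·(-5) = -60.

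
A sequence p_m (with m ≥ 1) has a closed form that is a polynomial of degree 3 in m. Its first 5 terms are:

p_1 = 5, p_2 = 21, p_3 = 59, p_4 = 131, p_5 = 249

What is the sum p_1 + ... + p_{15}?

1st diffs: 16, 38, 72, 118.
2nd diffs: 22, 34, 46.
3rd diffs: 12, 12 (constant).
So p_m = 2m^3 - m^2 + 5m - 1.
Continuing: …, 425, 671, 999, 1421, …, p_{15} = 6599.
Summing m = 1..15 (15 terms) gives 28145.

28145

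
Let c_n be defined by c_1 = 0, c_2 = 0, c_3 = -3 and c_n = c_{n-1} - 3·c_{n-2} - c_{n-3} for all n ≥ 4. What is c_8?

-57

c_4 = -3, c_5 = 6, c_6 = 18, c_7 = 3, c_8 = -57.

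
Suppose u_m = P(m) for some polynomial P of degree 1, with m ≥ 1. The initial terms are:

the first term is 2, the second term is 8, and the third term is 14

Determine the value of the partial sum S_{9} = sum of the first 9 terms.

234

1st diffs: 6, 6 (constant).
So u_m = 6m - 4.
Continuing: …, 20, 26, 32, 38, …, u_9 = 50.
Summing m = 1..9 (9 terms) gives 234.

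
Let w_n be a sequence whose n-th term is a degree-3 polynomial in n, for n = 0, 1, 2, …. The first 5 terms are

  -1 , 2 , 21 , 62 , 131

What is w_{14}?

1st diffs: 3, 19, 41, 69.
2nd diffs: 16, 22, 28.
3rd diffs: 6, 6 (constant).
So w_n = n^3 + 5n^2 - 3n - 1.
Evaluating at n = 14 gives w_{14} = 3681.

3681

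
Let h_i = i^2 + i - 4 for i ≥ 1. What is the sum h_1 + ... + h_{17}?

Over i = 1..17: Σi = 153, Σi² = 1785.
Total = (1)·1785 + (1)·153 + (-4)·17 = 1870.

1870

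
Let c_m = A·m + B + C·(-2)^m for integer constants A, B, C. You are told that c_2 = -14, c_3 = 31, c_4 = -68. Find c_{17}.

524245

The three given values yield: 2A + B + 4C = -14; 3A + B - 8C = 31; 4A + B + 16C = -68.
Subtracting the first from the second: A - 12C = 45.
Subtracting the second from the third: A + 24C = -99.
Solving: C = -4, A = -3, then B = 8.
Hence c_{17} = -3·17 + 8 + (-4)·(-131072) = 524245.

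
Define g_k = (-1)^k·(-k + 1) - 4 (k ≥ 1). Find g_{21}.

(-1)^21 = -1; -k + 1 at k=21 is -20; so g_{21} = 16.

16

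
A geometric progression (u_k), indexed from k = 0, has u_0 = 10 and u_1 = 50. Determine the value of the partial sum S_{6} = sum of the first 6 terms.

Common ratio r = 5.
u_k = 10·5^(k-0).
S = 10·(5^6 - 1)/(5 - 1) = 10·(15625 - 1)/(4) = 39060.

39060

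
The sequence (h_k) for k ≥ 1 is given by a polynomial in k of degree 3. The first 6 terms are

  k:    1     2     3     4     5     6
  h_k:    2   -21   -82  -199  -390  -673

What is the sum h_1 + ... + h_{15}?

1st diffs: -23, -61, -117, -191, -283.
2nd diffs: -38, -56, -74, -92.
3rd diffs: -18, -18, -18 (constant).
Newton forward-difference form: h_k = 2 + (-23)·C(k-1,1) + (-38)·C(k-1,2) + (-18)·C(k-1,3).
Continuing: …, -1066, -1587, -2254, -3085, …, h_{15} = -10330.
Summing k = 1..15 (15 terms) gives -44245.

-44245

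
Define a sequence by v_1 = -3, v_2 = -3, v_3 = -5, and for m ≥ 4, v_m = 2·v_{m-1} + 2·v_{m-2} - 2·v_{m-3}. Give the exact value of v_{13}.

Step forward from the initial values:
v_4 = -10  v_5 = -24  v_6 = -58  v_7 = -144  v_8 = -356  v_9 = -884  v_{10} = -2192  v_{11} = -5440  v_{12} = -13496  v_{13} = -33488.

-33488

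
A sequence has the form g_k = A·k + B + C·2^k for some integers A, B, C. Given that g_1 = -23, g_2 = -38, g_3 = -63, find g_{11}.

-10303

At k = 1, 2, 3: A + B + 2C = -23; 2A + B + 4C = -38; 3A + B + 8C = -63.
Subtracting the first from the second: A + 2C = -15.
Subtracting the second from the third: A + 4C = -25.
Solving: C = -5, A = -5, then B = -8.
Therefore g_{11} = -55 + (-8) + (-5)·2048 = -10303.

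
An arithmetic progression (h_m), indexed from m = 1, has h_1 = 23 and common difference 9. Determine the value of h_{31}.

h_m = 23 + (m - 1)·9.
h_{31} = 23 + 30·9 = 293.

293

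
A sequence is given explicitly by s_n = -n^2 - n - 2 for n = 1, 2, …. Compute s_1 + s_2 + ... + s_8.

-256

Over n = 1..8: Σn = 36, Σn² = 204.
Total = (-1)·204 + (-1)·36 + (-2)·8 = -256.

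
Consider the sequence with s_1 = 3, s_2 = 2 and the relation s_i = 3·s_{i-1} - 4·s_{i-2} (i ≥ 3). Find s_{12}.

-4442

Step forward from the initial values:
s_3 = -6  s_4 = -26  s_5 = -54  s_6 = -58  s_7 = 42  s_8 = 358  s_9 = 906  s_{10} = 1286  s_{11} = 234  s_{12} = -4442.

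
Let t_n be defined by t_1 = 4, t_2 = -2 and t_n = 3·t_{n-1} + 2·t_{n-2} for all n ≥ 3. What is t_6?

34

Applying the relation repeatedly:
t_3 = 2, t_4 = 2, t_5 = 10, t_6 = 34.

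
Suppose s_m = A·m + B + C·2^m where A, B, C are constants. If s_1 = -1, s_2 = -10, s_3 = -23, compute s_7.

At m = 1, 2, 3: A + B + 2C = -1; 2A + B + 4C = -10; 3A + B + 8C = -23.
Subtracting the first from the second: A + 2C = -9.
Subtracting the second from the third: A + 4C = -13.
Solving: C = -2, A = -5, then B = 8.
Hence s_7 = -5·7 + 8 + (-2)·128 = -283.

-283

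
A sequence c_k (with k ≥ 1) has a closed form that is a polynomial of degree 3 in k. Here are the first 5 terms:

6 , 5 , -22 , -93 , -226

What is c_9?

-1738

1st diffs: -1, -27, -71, -133.
2nd diffs: -26, -44, -62.
3rd diffs: -18, -18 (constant).
So c_k = -3k^3 + 5k^2 + 5k - 1.
Evaluating at k = 9 gives c_9 = -1738.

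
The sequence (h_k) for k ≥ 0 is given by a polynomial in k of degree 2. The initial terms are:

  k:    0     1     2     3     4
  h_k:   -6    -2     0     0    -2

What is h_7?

1st diffs: 4, 2, 0, -2.
2nd diffs: -2, -2, -2 (constant).
Newton forward-difference form: h_k = -6 + 4·C(k,1) + (-2)·C(k,2).
At k = 7: k = 7, so h_7 = -6 + 28 - 42 = -20.

-20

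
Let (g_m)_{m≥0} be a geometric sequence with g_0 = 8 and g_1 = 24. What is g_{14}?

Common ratio r = 3.
g_m = 8·3^(m-0).
g_{14} = 8·3^14 = 38263752.

38263752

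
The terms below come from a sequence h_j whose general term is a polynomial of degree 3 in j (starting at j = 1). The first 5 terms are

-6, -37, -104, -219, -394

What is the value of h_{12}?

1st diffs: -31, -67, -115, -175.
2nd diffs: -36, -48, -60.
3rd diffs: -12, -12 (constant).
Newton forward-difference form: h_j = -6 + (-31)·C(j-1,1) + (-36)·C(j-1,2) + (-12)·C(j-1,3).
At j = 12: j-1 = 11, so h_{12} = -6 - 341 - 1980 - 1980 = -4307.

-4307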